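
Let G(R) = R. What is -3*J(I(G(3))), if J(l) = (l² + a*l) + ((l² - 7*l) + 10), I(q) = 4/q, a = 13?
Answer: -194/3 ≈ -64.667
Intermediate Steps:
J(l) = 10 + 2*l² + 6*l (J(l) = (l² + 13*l) + ((l² - 7*l) + 10) = (l² + 13*l) + (10 + l² - 7*l) = 10 + 2*l² + 6*l)
-3*J(I(G(3))) = -3*(10 + 2*(4/3)² + 6*(4/3)) = -3*(10 + 2*(16/9) + 8) = -3*(10 + 32/9 + 8) = -3*194/9 = -194/3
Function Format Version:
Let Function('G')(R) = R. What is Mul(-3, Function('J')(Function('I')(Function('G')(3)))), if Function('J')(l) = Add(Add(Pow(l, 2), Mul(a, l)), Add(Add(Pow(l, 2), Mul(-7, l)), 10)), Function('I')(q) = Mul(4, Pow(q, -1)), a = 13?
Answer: Rational(-194, 3) ≈ -64.667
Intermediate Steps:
Function('J')(l) = Add(10, Mul(2, Pow(l, 2)), Mul(6, l)) (Function('J')(l) = Add(Add(Pow(l, 2), Mul(13, l)), Add(Add(Pow(l, 2), Mul(-7, l)), 10)) = Add(Add(Pow(l, 2), Mul(13, l)), Add(10, Pow(l, 2), Mul(-7, l))) = Add(10, Mul(2, Pow(l, 2)), Mul(6, l)))
Mul(-3, Function('J')(Function('I')(Function('G')(3)))) = Mul(-3, Add(10, Mul(2, Pow(Mul(4, Pow(3, -1)), 2)), Mul(6, Mul(4, Pow(3, -1))))) = Mul(-3, Add(10, Mul(2, Pow(Mul(4, Rational(1, 3)), 2)), Mul(6, Mul(4, Rational(1, 3))))) = Mul(-3, Add(10, Mul(2, Pow(Rational(4, 3), 2)), Mul(6, Rational(4, 3)))) = Mul(-3, Add(10, Mul(2, Rational(16, 9)), 8)) = Mul(-3, Add(10, Rational(32, 9), 8)) = Mul(-3, Rational(194, 9)) = Rational(-194, 3)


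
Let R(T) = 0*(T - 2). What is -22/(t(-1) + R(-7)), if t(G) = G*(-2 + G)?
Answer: -22/3 ≈ -7.3333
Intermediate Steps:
R(T) = 0 (R(T) = 0*(-2 + T) = 0)
-22/(t(-1) + R(-7)) = -22/(-(-2 - 1) + 0) = -22/(-1*(-3) + 0) = -22/(3 + 0) = -22/3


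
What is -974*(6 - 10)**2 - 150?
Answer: -15734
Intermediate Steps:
-974*(6 - 10)**2 - 150 = -974*(-4)**2 - 150 = -974*16 - 150 = -15584 - 150 = -15734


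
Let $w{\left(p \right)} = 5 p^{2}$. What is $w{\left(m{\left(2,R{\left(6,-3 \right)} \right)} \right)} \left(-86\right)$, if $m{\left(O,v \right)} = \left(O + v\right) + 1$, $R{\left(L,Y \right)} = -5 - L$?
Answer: $-27520$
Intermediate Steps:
$m{\left(O,v \right)} = 1 + O + v$
$w{\left(m{\left(2,R{\left(6,-3 \right)} \right)} \right)} \left(-86\right) = 5 \left(1 + 2 - 11\right)^{2} \left(-86\right) = 5 \left(-8\right)^{2} \left(-86\right) = 5 \cdot 64 \left(-86\right) = 320 \left(-86\right) = -27520$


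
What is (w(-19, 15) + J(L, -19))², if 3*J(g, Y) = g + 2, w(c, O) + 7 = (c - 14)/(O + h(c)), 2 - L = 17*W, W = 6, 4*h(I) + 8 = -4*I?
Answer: 15264649/9216 ≈ 1656.3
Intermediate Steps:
h(I) = -2 - I (h(I) = -2 + (-4*I)/4 = -2 - I)
L = -100 (L = 2 - 17*6 = 2 - 1*102 = 2 - 102 = -100)
w(c, O) = -7 + (-14 + c)/(-2 + O - c) (w(c, O) = -7 + (c - 14)/(O + (-2 - c)) = -7 + (-14 + c)/(-2 + O - c))
J(g, Y) = ⅔ + g/3 (J(g, Y) = (g + 2)/3 = (2 + g)/3 = ⅔ + g/3)
(w(-19, 15) + J(L, -19))² = ((-8*(-19) + 7*15)/(2 - 19 - 1*15) + (⅔ + (⅓)*(-100)))² = ((152 + 105)/(2 - 19 - 15) + (⅔ - 100/3))² = (257/(-32) - 98/3)² = (-1/32*257 - 98/3)² = (-257/32 - 98/3)² = (-3907/96)² = 15264649/9216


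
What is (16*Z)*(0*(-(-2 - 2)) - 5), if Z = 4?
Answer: -320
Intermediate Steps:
(16*Z)*(0*(-(-2 - 2)) - 5) = (16*4)*(0*(-(-2 - 2)) - 5) = 64*(0*(-1*(-4)) - 5) = 64*(0*4 - 5) = 64*(0 - 5) = 64*(-5) = -320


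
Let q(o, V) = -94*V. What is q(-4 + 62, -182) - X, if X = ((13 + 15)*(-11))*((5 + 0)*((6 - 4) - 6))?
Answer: 10948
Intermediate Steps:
X = 6160 (X = (28*(-11))*(5*(2 - 6)) = -1540*(-4) = -308*(-20) = 6160)
q(-4 + 62, -182) - X = -94*(-182) - 1*6160 = 17108 - 6160 = 10948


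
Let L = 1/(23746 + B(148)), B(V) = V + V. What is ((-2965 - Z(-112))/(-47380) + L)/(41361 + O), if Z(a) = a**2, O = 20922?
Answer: 186457379/35473592819340 ≈ 5.2562e-6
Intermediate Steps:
B(V) = 2*V
L = 1/24042 (L = 1/(23746 + 2*148) = 1/(23746 + 296) = 1/24042 ≈ 4.1594e-5)
((-2965 - Z(-112))/(-47380) + L)/(41361 + O) = ((-2965 - 1*(-112)**2)/(-47380) + 1/24042)/(41361 + 20922) = ((-2965 - 1*12544)*(-1/47380) + 1/24042)/62283 = ((-2965 - 12544)*(-1/47380) + 1/24042)*(1/62283) = (-15509*(-1/47380) + 1/24042)*(1/62283) = (15509/47380 + 1/24042)*(1/62283) = (186457379/569554980)*(1/62283) = 186457379/35473592819340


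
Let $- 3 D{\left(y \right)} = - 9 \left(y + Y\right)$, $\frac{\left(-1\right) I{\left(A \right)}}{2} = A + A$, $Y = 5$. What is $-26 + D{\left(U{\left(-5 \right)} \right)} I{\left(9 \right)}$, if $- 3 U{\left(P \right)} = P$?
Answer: $-746$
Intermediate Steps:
$I{\left(A \right)} = - 4 A$ ($I{\left(A \right)} = - 2 \left(A + A\right) = - 2 \cdot 2 A = - 4 A$)
$U{\left(P \right)} = - \frac{P}{3}$
$D{\left(y \right)} = 15 + 3 y$ ($D{\left(y \right)} = - \frac{\left(-9\right) \left(y + 5\right)}{3} = - \frac{\left(-9\right) \left(5 + y\right)}{3} = - \frac{-45 - 9 y}{3} = 15 + 3 y$)
$-26 + D{\left(U{\left(-5 \right)} \right)} I{\left(9 \right)} = -26 + \left(15 + 3 \left(\left(- \frac{1}{3}\right) \left(-5\right)\right)\right) \left(\left(-4\right) 9\right) = -26 + \left(15 + 3 \cdot \frac{5}{3}\right) \left(-36\right) = -26 + \left(15 + 5\right) \left(-36\right) = -26 + 20 \left(-36\right) = -26 - 720 = -746$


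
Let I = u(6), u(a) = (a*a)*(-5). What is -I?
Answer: 180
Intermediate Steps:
u(a) = -5*a**2 (u(a) = a**2*(-5) = -5*a**2)
I = -180 (I = -5*6**2 = -5*36 = -180)
-I = -1*(-180) = 180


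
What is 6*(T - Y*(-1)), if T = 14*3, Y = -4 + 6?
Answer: 264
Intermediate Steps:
Y = 2
T = 42
6*(T - Y*(-1)) = 6*(42 - 2*(-1)) = 6*(42 - 1*(-2)) = 6*(42 + 2) = 6*44 = 264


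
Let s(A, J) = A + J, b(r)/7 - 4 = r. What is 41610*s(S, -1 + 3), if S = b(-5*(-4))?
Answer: 7073700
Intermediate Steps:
b(r) = 28 + 7*r
S = 168 (S = 28 + 7*(-5*(-4)) = 28 + 7*20 = 28 + 140 = 168)
41610*s(S, -1 + 3) = 41610*(168 + (-1 + 3)) = 41610*(168 + 2) = 41610*170 = 7073700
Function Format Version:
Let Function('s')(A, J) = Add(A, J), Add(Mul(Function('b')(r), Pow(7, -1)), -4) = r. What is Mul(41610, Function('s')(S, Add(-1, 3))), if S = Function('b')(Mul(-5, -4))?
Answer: 7073700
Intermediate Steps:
Function('b')(r) = Add(28, Mul(7, r))
S = 168 (S = Add(28, Mul(7, Mul(-5, -4))) = Add(28, Mul(7, 20)) = Add(28, 140) = 168)
Mul(41610, Function('s')(S, Add(-1, 3))) = Mul(41610, Add(168, Add(-1, 3))) = Mul(41610, Add(168, 2)) = Mul(41610, 170) = 7073700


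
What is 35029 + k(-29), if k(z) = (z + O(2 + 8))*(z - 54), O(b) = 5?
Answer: 37021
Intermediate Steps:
k(z) = (-54 + z)*(5 + z) (k(z) = (z + 5)*(z - 54) = (5 + z)*(-54 + z) = (-54 + z)*(5 + z))
35029 + k(-29) = 35029 + (-270 + (-29)**2 - 49*(-29)) = 35029 + (-270 + 841 + 1421) = 35029 + 1992 = 37021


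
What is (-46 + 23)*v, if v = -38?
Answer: 874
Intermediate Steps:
(-46 + 23)*v = (-46 + 23)*(-38) = -23*(-38) = 874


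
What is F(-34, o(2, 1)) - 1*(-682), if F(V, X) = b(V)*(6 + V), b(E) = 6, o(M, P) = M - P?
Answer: 514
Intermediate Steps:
F(V, X) = 36 + 6*V (F(V, X) = 6*(6 + V) = 36 + 6*V)
F(-34, o(2, 1)) - 1*(-682) = (36 + 6*(-34)) - 1*(-682) = (36 - 204) + 682 = -168 + 682 = 514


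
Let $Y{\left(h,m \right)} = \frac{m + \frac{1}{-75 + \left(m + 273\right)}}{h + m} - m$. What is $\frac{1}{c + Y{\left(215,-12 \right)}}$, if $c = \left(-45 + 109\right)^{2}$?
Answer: $\frac{37758}{155107633} \approx 0.00024343$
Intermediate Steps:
$c = 4096$ ($c = 64^{2} = 4096$)
$Y{\left(h,m \right)} = - m + \frac{m + \frac{1}{198 + m}}{h + m}$ ($Y{\left(h,m \right)} = \frac{m + \frac{1}{-75 + \left(273 + m\right)}}{h + m} - m = \frac{m + \frac{1}{198 + m}}{h + m} - m = - m + \frac{m + \frac{1}{198 + m}}{h + m}$)
$\frac{1}{c + Y{\left(215,-12 \right)}} = \frac{1}{4096 + \frac{1 - \left(-12\right)^{3} - 197 \left(-12\right)^{2} + 198 \left(-12\right) - 215 \left(-12\right)^{2} - 42570 \left(-12\right)}{\left(-12\right)^{2} + 198 \cdot 215 + 198 \left(-12\right) + 215 \left(-12\right)}} = \frac{1}{4096 + \frac{1 - -1728 - 28368 - 2376 - 215 \cdot 144 + 510840}{144 + 42570 - 2376 - 2580}} = \frac{1}{4096 + \frac{1 + 1728 - 28368 - 2376 - 30960 + 510840}{37758}} = \frac{1}{4096 + \frac{1}{37758} \cdot 450865} = \frac{1}{4096 + \frac{450865}{37758}} = \frac{1}{\frac{155107633}{37758}} = \frac{37758}{155107633}$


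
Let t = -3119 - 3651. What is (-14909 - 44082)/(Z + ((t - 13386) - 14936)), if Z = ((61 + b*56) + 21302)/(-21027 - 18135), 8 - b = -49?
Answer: 770068514/458099153 ≈ 1.6810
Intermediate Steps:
b = 57 (b = 8 - 1*(-49) = 8 + 49 = 57)
t = -6770
Z = -8185/13054 (Z = ((61 + 57*56) + 21302)/(-21027 - 18135) = ((61 + 3192) + 21302)/(-39162) = (3253 + 21302)*(-1/39162) = 24555*(-1/39162) = -8185/13054 ≈ -0.62701)
(-14909 - 44082)/(Z + ((t - 13386) - 14936)) = (-14909 - 44082)/(-8185/13054 + ((-6770 - 13386) - 14936)) = -58991/(-8185/13054 + (-20156 - 14936)) = -58991/(-8185/13054 - 35092) = -58991/(-458099153/13054) = -58991*(-13054/458099153) = 770068514/458099153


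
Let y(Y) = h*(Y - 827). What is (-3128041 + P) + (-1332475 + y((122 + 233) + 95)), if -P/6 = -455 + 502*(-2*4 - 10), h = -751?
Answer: -4120443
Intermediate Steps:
y(Y) = 621077 - 751*Y (y(Y) = -751*(Y - 827) = -751*(-827 + Y) = 621077 - 751*Y)
P = 56946 (P = -6*(-455 + 502*(-2*4 - 10)) = -6*(-455 + 502*(-8 - 10)) = -6*(-455 + 502*(-18)) = -6*(-455 - 9036) = -6*(-9491) = 56946)
(-3128041 + P) + (-1332475 + y((122 + 233) + 95)) = (-3128041 + 56946) + (-1332475 + (621077 - 751*((122 + 233) + 95))) = -3071095 + (-1332475 + (621077 - 751*(355 + 95))) = -3071095 + (-1332475 + (621077 - 751*450)) = -3071095 + (-1332475 + (621077 - 337950)) = -3071095 + (-1332475 + 283127) = -3071095 - 1049348 = -4120443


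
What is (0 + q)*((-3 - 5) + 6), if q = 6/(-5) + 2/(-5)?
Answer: 16/5 ≈ 3.2000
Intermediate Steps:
q = -8/5 (q = 6*(-⅕) + 2*(-⅕) = -6/5 - ⅖ = -8/5 ≈ -1.6000)
(0 + q)*((-3 - 5) + 6) = (0 - 8/5)*((-3 - 5) + 6) = -8*(-8 + 6)/5 = -8/5*(-2) = 16/5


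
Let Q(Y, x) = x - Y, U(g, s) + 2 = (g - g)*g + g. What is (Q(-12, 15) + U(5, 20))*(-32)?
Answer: -960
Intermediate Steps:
U(g, s) = -2 + g (U(g, s) = -2 + ((g - g)*g + g) = -2 + (0*g + g) = -2 + (0 + g) = -2 + g)
(Q(-12, 15) + U(5, 20))*(-32) = ((15 - 1*(-12)) + (-2 + 5))*(-32) = ((15 + 12) + 3)*(-32) = (27 + 3)*(-32) = 30*(-32) = -960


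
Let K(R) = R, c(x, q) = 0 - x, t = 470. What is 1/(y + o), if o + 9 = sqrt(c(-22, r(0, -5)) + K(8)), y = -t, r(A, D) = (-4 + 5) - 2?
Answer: -479/229411 - sqrt(30)/229411 ≈ -0.0021118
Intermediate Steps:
r(A, D) = -1 (r(A, D) = 1 - 2 = -1)
c(x, q) = -x
y = -470 (y = -1*470 = -470)
o = -9 + sqrt(30) (o = -9 + sqrt(-1*(-22) + 8) = -9 + sqrt(22 + 8) = -9 + sqrt(30) ≈ -3.5228)
1/(y + o) = 1/(-470 + (-9 + sqrt(30))) = 1/(-479 + sqrt(30))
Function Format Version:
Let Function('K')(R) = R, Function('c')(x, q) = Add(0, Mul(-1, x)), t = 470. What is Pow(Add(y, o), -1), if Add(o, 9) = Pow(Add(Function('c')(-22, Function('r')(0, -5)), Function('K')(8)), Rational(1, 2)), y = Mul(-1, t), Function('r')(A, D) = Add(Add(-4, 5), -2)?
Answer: Add(Rational(-479, 229411), Mul(Rational(-1, 229411), Pow(30, Rational(1, 2)))) ≈ -0.0021118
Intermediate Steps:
Function('r')(A, D) = -1 (Function('r')(A, D) = Add(1, -2) = -1)
Function('c')(x, q) = Mul(-1, x)
y = -470 (y = Mul(-1, 470) = -470)
o = Add(-9, Pow(30, Rational(1, 2))) (o = Add(-9, Pow(Add(Mul(-1, -22), 8), Rational(1, 2))) = Add(-9, Pow(Add(22, 8), Rational(1, 2))) = Add(-9, Pow(30, Rational(1, 2))) ≈ -3.5228)
Pow(Add(y, o), -1) = Pow(Add(-470, Add(-9, Pow(30, Rational(1, 2)))), -1) = Pow(Add(-479, Pow(30, Rational(1, 2))), -1)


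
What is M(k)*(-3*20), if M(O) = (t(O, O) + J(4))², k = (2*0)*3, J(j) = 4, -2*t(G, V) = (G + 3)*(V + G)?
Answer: -960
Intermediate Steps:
t(G, V) = -(3 + G)*(G + V)/2 (t(G, V) = -(G + 3)*(V + G)/2 = -(3 + G)*(G + V)/2)
k = 0 (k = 0*3 = 0)
M(O) = (4 - O² - 3*O)² (M(O) = ((-3*O/2 - 3*O/2 - O²/2 - O*O/2) + 4)² = ((-3*O/2 - 3*O/2 - O²/2 - O²/2) + 4)² = ((-O² - 3*O) + 4)² = (4 - O² - 3*O)²)
M(k)*(-3*20) = (-4 + 0² + 3*0)²*(-3*20) = (-4 + 0 + 0)²*(-60) = (-4)²*(-60) = 16*(-60) = -960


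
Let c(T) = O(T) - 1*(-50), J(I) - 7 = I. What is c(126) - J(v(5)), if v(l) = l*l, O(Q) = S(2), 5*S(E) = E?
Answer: 92/5 ≈ 18.400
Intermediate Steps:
S(E) = E/5
O(Q) = ⅖ (O(Q) = (⅕)*2 = ⅖)
v(l) = l²
J(I) = 7 + I
c(T) = 252/5 (c(T) = ⅖ - 1*(-50) = ⅖ + 50 = 252/5)
c(126) - J(v(5)) = 252/5 - (7 + 5²) = 252/5 - (7 + 25) = 252/5 - 1*32 = 252/5 - 32 = 92/5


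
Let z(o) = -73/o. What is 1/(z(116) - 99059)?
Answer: -116/11490917 ≈ -1.0095e-5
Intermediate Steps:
1/(z(116) - 99059) = 1/(-73/116 - 99059) = 1/(-11490917/116) = -116/11490917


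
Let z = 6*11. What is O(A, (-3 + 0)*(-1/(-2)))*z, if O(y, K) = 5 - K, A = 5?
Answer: 429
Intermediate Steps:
z = 66
O(A, (-3 + 0)*(-1/(-2)))*z = (5 - (-3 + 0)*(-1/(-2)))*66 = (5 - (-3)*(-1*(-1/2)))*66 = (5 - (-3)/2)*66 = (5 - 1*(-3/2))*66 = (5 + 3/2)*66 = (13/2)*66 = 429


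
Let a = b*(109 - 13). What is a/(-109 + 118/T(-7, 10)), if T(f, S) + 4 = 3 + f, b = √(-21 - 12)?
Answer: -128*I*√33/165 ≈ -4.4564*I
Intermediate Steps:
b = I*√33 (b = √(-33) = I*√33 ≈ 5.7446*I)
T(f, S) = -1 + f (T(f, S) = -4 + (3 + f) = -1 + f)
a = 96*I*√33 (a = (I*√33)*(109 - 13) = (I*√33)*96 = 96*I*√33 ≈ 551.48*I)
a/(-109 + 118/T(-7, 10)) = (96*I*√33)/(-109 + 118/(-1 - 7)) = (96*I*√33)/(-109 + 118/(-8)) = (96*I*√33)/(-109 + 118*(-⅛)) = (96*I*√33)/(-109 - 59/4) = (96*I*√33)/(-495/4) = (96*I*√33)*(-4/495) = -128*I*√33/165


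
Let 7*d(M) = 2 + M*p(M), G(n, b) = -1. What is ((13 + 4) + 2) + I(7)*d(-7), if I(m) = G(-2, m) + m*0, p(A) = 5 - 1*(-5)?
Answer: 201/7 ≈ 28.714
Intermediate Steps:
p(A) = 10 (p(A) = 5 + 5 = 10)
d(M) = 2/7 + 10*M/7 (d(M) = (2 + M*10)/7 = (2 + 10*M)/7 = 2/7 + 10*M/7)
I(m) = -1 (I(m) = -1 + m*0 = -1 + 0 = -1)
((13 + 4) + 2) + I(7)*d(-7) = ((13 + 4) + 2) - (2/7 + (10/7)*(-7)) = (17 + 2) - (2/7 - 10) = 19 - 1*(-68/7) = 19 + 68/7 = 201/7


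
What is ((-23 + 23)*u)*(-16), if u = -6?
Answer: 0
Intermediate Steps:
((-23 + 23)*u)*(-16) = ((-23 + 23)*(-6))*(-16) = (0*(-6))*(-16) = 0*(-16) = 0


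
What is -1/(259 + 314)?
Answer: -1/573 ≈ -0.0017452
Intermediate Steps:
-1/(259 + 314) = -1/573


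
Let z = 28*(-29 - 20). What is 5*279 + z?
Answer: 23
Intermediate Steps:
z = -1372 (z = 28*(-49) = -1372)
5*279 + z = 5*279 - 1372 = 1395 - 1372 = 23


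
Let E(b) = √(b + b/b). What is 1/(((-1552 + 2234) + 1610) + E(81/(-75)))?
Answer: 28650/65665801 - 5*I*√2/131331602 ≈ 0.0004363 - 5.3841e-8*I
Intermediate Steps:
E(b) = √(1 + b) (E(b) = √(b + 1) = √(1 + b))
1/(((-1552 + 2234) + 1610) + E(81/(-75))) = 1/(((-1552 + 2234) + 1610) + √(1 + 81/(-75))) = 1/((682 + 1610) + √(1 + 81*(-1/75))) = 1/(2292 + √(1 - 27/25)) = 1/(2292 + √(-2/25)) = 1/(2292 + I*√2/5)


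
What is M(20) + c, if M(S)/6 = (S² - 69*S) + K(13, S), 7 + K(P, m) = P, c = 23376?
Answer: 17532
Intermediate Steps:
K(P, m) = -7 + P
M(S) = 36 - 414*S + 6*S² (M(S) = 6*((S² - 69*S) + (-7 + 13)) = 6*((S² - 69*S) + 6) = 6*(6 + S² - 69*S) = 36 - 414*S + 6*S²)
M(20) + c = (36 - 414*20 + 6*20²) + 23376 = (36 - 8280 + 6*400) + 23376 = (36 - 8280 + 2400) + 23376 = -5844 + 23376 = 17532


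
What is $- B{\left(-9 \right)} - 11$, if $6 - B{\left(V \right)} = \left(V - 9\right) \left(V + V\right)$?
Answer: $307$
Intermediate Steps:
$B{\left(V \right)} = 6 - 2 V \left(-9 + V\right)$ ($B{\left(V \right)} = 6 - \left(V - 9\right) \left(V + V\right) = 6 - \left(-9 + V\right) 2 V = 6 - 2 V \left(-9 + V\right)$)
$- B{\left(-9 \right)} - 11 = - (6 - 2 \left(-9\right)^{2} + 18 \left(-9\right)) - 11 = - (6 - 162 - 162) - 11 = \left(-1\right) \left(-318\right) - 11 = 318 - 11 = 307$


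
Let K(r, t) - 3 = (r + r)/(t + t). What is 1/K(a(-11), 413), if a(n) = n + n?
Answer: 413/1217 ≈ 0.33936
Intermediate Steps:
a(n) = 2*n
K(r, t) = 3 + r/t (K(r, t) = 3 + (r + r)/(t + t) = 3 + (2*r)/((2*t)) = 3 + (2*r)*(1/(2*t)) = 3 + r/t)
1/K(a(-11), 413) = 1/(3 + (2*(-11))/413) = 1/(3 - 22*1/413) = 1/(3 - 22/413) = 1/(1217/413) = 413/1217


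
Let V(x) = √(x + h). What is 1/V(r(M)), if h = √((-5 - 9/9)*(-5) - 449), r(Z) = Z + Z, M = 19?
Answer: (38 + I*√419)^(-½) ≈ 0.14759 - 0.037223*I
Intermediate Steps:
r(Z) = 2*Z
h = I*√419 (h = √((-5 - 9*⅑)*(-5) - 449) = √((-5 - 1)*(-5) - 449) = √(-6*(-5) - 449) = √(30 - 449) = √(-419) = I*√419 ≈ 20.469*I)
V(x) = √(x + I*√419)
1/V(r(M)) = 1/(√(2*19 + I*√419)) = 1/(√(38 + I*√419)) = (38 + I*√419)^(-½)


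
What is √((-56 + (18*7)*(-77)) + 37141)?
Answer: √27383 ≈ 165.48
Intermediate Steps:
√((-56 + (18*7)*(-77)) + 37141) = √((-56 + 126*(-77)) + 37141) = √((-56 - 9702) + 37141) = √(-9758 + 37141) = √27383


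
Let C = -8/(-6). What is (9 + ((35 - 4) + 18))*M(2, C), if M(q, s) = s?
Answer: 232/3 ≈ 77.333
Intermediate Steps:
C = 4/3 (C = -8*(-⅙) = 4/3 ≈ 1.3333)
(9 + ((35 - 4) + 18))*M(2, C) = (9 + ((35 - 4) + 18))*(4/3) = (9 + (31 + 18))*(4/3) = (9 + 49)*(4/3) = 58*(4/3) = 232/3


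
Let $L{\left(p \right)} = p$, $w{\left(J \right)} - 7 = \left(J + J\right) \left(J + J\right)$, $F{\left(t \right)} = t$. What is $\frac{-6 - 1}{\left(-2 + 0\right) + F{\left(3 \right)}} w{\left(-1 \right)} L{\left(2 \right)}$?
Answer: $-154$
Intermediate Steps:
$w{\left(J \right)} = 7 + 4 J^{2}$ ($w{\left(J \right)} = 7 + \left(J + J\right) \left(J + J\right) = 7 + 2 J 2 J = 7 + 4 J^{2}$)
$\frac{-6 - 1}{\left(-2 + 0\right) + F{\left(3 \right)}} w{\left(-1 \right)} L{\left(2 \right)} = \frac{-6 - 1}{\left(-2 + 0\right) + 3} \left(7 + 4 \left(-1\right)^{2}\right) 2 = - \frac{7}{-2 + 3} \left(7 + 4 \cdot 1\right) 2 = - \frac{7}{1} \left(7 + 4\right) 2 = \left(-7\right) 1 \cdot 11 \cdot 2 = \left(-7\right) 11 \cdot 2 = \left(-77\right) 2 = -154$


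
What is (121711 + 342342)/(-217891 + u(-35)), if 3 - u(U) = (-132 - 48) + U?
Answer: -464053/217673 ≈ -2.1319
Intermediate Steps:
u(U) = 183 - U (u(U) = 3 - ((-132 - 48) + U) = 3 - (-180 + U) = 3 + (180 - U) = 183 - U)
(121711 + 342342)/(-217891 + u(-35)) = (121711 + 342342)/(-217891 + (183 - 1*(-35))) = 464053/(-217891 + (183 + 35)) = 464053/(-217891 + 218) = 464053/(-217673) = 464053*(-1/217673) = -464053/217673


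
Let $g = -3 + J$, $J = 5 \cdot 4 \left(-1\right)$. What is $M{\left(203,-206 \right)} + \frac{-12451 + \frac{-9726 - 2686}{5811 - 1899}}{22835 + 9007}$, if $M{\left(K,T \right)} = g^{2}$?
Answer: $\frac{16461660623}{31141476} \approx 528.61$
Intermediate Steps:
$J = -20$ ($J = 20 \left(-1\right) = -20$)
$g = -23$ ($g = -3 - 20 = -23$)
$M{\left(K,T \right)} = 529$ ($M{\left(K,T \right)} = \left(-23\right)^{2} = 529$)
$M{\left(203,-206 \right)} + \frac{-12451 + \frac{-9726 - 2686}{5811 - 1899}}{22835 + 9007} = 529 + \frac{-12451 + \frac{-9726 - 2686}{5811 - 1899}}{22835 + 9007} = 529 + \frac{-12451 - \frac{12412}{3912}}{31842} = 529 + \left(-12451 - \frac{3103}{978}\right) \frac{1}{31842} = 529 - \frac{12180181}{31141476} = \frac{16461660623}{31141476}$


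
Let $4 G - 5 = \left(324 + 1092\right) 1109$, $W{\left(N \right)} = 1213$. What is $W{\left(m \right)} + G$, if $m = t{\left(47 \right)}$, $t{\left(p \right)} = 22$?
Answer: $\frac{1575201}{4} \approx 3.938 \cdot 10^{5}$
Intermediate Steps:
$m = 22$
$G = \frac{1570349}{4}$ ($G = \frac{5}{4} + \frac{\left(324 + 1092\right) 1109}{4} = \frac{5}{4} + \frac{1416 \cdot 1109}{4} = \frac{5}{4} + \frac{1}{4} \cdot 1570344 = \frac{5}{4} + 392586 = \frac{1570349}{4} \approx 3.9259 \cdot 10^{5}$)
$W{\left(m \right)} + G = 1213 + \frac{1570349}{4} = \frac{1575201}{4}$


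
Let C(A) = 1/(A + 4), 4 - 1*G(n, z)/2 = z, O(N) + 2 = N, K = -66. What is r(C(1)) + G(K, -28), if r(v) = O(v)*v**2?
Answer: 7991/125 ≈ 63.928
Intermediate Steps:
O(N) = -2 + N
G(n, z) = 8 - 2*z
C(A) = 1/(4 + A)
r(v) = v**2*(-2 + v) (r(v) = (-2 + v)*v**2 = v**2*(-2 + v))
r(C(1)) + G(K, -28) = (1/(4 + 1))**2*(-2 + 1/(4 + 1)) + (8 - 2*(-28)) = (1/5)**2*(-2 + 1/5) + (8 + 56) = (1/5)**2*(-2 + 1/5) + 64 = (1/25)*(-9/5) + 64 = -9/125 + 64 = 7991/125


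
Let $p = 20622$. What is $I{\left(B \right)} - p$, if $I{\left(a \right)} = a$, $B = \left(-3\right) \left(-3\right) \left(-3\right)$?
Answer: $-20649$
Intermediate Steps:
$B = -27$ ($B = 9 \left(-3\right) = -27$)
$I{\left(B \right)} - p = -27 - 20622 = -20649$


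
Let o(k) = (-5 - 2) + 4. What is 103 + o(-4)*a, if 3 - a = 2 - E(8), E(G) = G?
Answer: 76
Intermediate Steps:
o(k) = -3 (o(k) = -7 + 4 = -3)
a = 9 (a = 3 - (2 - 1*8) = 3 - (2 - 8) = 3 - 1*(-6) = 3 + 6 = 9)
103 + o(-4)*a = 103 - 3*9 = 103 - 27 = 76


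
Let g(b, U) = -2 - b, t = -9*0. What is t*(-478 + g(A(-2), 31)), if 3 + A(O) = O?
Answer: 0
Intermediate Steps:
A(O) = -3 + O
t = 0
t*(-478 + g(A(-2), 31)) = 0*(-478 + (-2 - (-3 - 2))) = 0*(-478 + (-2 - 1*(-5))) = 0*(-478 + (-2 + 5)) = 0*(-478 + 3) = 0*(-475) = 0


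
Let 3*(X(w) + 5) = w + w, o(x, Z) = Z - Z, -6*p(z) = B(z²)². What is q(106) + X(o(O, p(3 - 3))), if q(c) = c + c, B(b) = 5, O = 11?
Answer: 207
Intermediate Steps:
p(z) = -25/6 (p(z) = -⅙*5² = -⅙*25 = -25/6)
o(x, Z) = 0
q(c) = 2*c
X(w) = -5 + 2*w/3 (X(w) = -5 + (w + w)/3 = -5 + (2*w)/3 = -5 + 2*w/3)
q(106) + X(o(O, p(3 - 3))) = 2*106 + (-5 + (⅔)*0) = 212 + (-5 + 0) = 212 - 5 = 207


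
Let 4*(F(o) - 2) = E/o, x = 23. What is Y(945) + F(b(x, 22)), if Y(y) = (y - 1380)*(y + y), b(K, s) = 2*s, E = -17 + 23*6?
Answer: -13154357/16 ≈ -8.2215e+5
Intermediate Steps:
E = 121 (E = -17 + 138 = 121)
Y(y) = 2*y*(-1380 + y) (Y(y) = (-1380 + y)*(2*y) = 2*y*(-1380 + y))
F(o) = 2 + 121/(4*o) (F(o) = 2 + (121/o)/4 = 2 + 121/(4*o))
Y(945) + F(b(x, 22)) = 2*945*(-1380 + 945) + (2 + 121/(4*((2*22)))) = 2*945*(-435) + (2 + (121/4)/44) = -822150 + (2 + (121/4)*(1/44)) = -822150 + (2 + 11/16) = -822150 + 43/16 = -13154357/16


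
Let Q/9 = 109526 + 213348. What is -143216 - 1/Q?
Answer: -416166505057/2905866 ≈ -1.4322e+5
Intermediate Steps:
Q = 2905866 (Q = 9*(109526 + 213348) = 9*322874 = 2905866)
-143216 - 1/Q = -143216 - 1/2905866 = -416166505057/2905866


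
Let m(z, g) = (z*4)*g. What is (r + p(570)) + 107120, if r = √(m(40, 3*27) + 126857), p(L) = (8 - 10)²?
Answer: 107124 + √139817 ≈ 1.0750e+5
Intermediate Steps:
p(L) = 4 (p(L) = (-2)² = 4)
m(z, g) = 4*g*z (m(z, g) = (4*z)*g = 4*g*z)
r = √139817 (r = √(4*(3*27)*40 + 126857) = √(4*81*40 + 126857) = √(12960 + 126857) = √139817 ≈ 373.92)
(r + p(570)) + 107120 = (√139817 + 4) + 107120 = (4 + √139817) + 107120 = 107124 + √139817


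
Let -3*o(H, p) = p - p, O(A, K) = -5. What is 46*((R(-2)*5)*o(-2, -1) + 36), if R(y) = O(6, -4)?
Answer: 1656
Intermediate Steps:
o(H, p) = 0 (o(H, p) = -(p - p)/3 = -1/3*0 = 0)
R(y) = -5
46*((R(-2)*5)*o(-2, -1) + 36) = 46*(-5*5*0 + 36) = 46*(-25*0 + 36) = 46*(0 + 36) = 46*36 = 1656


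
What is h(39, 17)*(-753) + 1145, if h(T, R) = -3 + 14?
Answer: -7138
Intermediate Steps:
h(T, R) = 11
h(39, 17)*(-753) + 1145 = 11*(-753) + 1145 = -8283 + 1145 = -7138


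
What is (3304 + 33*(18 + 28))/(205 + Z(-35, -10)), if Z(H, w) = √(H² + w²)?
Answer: 98851/4070 - 2411*√53/4070 ≈ 19.975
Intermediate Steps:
(3304 + 33*(18 + 28))/(205 + Z(-35, -10)) = (3304 + 33*(18 + 28))/(205 + √((-35)² + (-10)²)) = (3304 + 33*46)/(205 + √(1225 + 100)) = (3304 + 1518)/(205 + √1325) = 4822/(205 + 5*√53)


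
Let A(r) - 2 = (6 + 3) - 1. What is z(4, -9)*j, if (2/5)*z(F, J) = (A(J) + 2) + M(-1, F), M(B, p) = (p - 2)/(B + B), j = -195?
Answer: -10725/2 ≈ -5362.5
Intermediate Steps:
A(r) = 10 (A(r) = 2 + ((6 + 3) - 1) = 2 + (9 - 1) = 2 + 8 = 10)
M(B, p) = (-2 + p)/(2*B) (M(B, p) = (-2 + p)/((2*B)) = (-2 + p)*(1/(2*B)) = (-2 + p)/(2*B))
z(F, J) = 65/2 - 5*F/4 (z(F, J) = 5*((10 + 2) + (½)*(-2 + F)/(-1))/2 = 5*(12 + (½)*(-1)*(-2 + F))/2 = 5*(12 + (1 - F/2))/2 = 5*(13 - F/2)/2 = 65/2 - 5*F/4)
z(4, -9)*j = (65/2 - 5/4*4)*(-195) = (65/2 - 5)*(-195) = (55/2)*(-195) = -10725/2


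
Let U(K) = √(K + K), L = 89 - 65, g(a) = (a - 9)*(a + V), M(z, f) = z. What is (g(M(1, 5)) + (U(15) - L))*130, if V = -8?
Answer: 4160 + 130*√30 ≈ 4872.0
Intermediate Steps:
g(a) = (-9 + a)*(-8 + a) (g(a) = (a - 9)*(a - 8) = (-9 + a)*(-8 + a))
L = 24
U(K) = √2*√K (U(K) = √(2*K) = √2*√K)
(g(M(1, 5)) + (U(15) - L))*130 = ((72 + 1² - 17*1) + (√2*√15 - 1*24))*130 = ((72 + 1 - 17) + (√30 - 24))*130 = (56 + (-24 + √30))*130 = (32 + √30)*130 = 4160 + 130*√30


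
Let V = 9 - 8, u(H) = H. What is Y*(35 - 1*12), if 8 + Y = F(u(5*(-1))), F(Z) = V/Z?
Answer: -943/5 ≈ -188.60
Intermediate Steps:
V = 1
F(Z) = 1/Z
Y = -41/5 (Y = -8 + 1/(5*(-1)) = -8 + 1/(-5) = -8 - 1/5 = -41/5 ≈ -8.2000)
Y*(35 - 1*12) = -41*(35 - 1*12)/5 = -41*(35 - 12)/5 = -41/5*23 = -943/5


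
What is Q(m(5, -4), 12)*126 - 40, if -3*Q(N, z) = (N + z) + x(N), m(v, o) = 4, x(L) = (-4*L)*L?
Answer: 1976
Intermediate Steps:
x(L) = -4*L²
Q(N, z) = -N/3 - z/3 + 4*N²/3 (Q(N, z) = -((N + z) - 4*N²)/3 = -(N + z - 4*N²)/3 = -N/3 - z/3 + 4*N²/3)
Q(m(5, -4), 12)*126 - 40 = (-⅓*4 - ⅓*12 + (4/3)*4²)*126 - 40 = (-4/3 - 4 + (4/3)*16)*126 - 40 = (-4/3 - 4 + 64/3)*126 - 40 = 16*126 - 40 = 2016 - 40 = 1976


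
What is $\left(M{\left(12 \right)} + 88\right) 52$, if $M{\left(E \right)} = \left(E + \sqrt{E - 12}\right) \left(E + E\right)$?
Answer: $19552$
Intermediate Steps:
$M{\left(E \right)} = 2 E \left(E + \sqrt{-12 + E}\right)$ ($M{\left(E \right)} = \left(E + \sqrt{-12 + E}\right) 2 E = 2 E \left(E + \sqrt{-12 + E}\right)$)
$\left(M{\left(12 \right)} + 88\right) 52 = \left(2 \cdot 12 \left(12 + \sqrt{-12 + 12}\right) + 88\right) 52 = \left(2 \cdot 12 \left(12 + \sqrt{0}\right) + 88\right) 52 = \left(2 \cdot 12 \left(12 + 0\right) + 88\right) 52 = \left(2 \cdot 12 \cdot 12 + 88\right) 52 = \left(288 + 88\right) 52 = 376 \cdot 52 = 19552$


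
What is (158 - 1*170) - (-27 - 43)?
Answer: 58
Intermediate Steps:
(158 - 1*170) - (-27 - 43) = (158 - 170) - 1*(-70) = -12 + 70 = 58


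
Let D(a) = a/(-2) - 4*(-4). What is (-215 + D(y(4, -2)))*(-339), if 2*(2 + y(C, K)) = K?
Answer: 133905/2 ≈ 66953.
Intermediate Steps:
y(C, K) = -2 + K/2
D(a) = 16 - a/2 (D(a) = a*(-1/2) + 16 = -a/2 + 16 = 16 - a/2)
(-215 + D(y(4, -2)))*(-339) = (-215 + (16 - (-2 + (1/2)*(-2))/2))*(-339) = (-215 + (16 - (-2 - 1)/2))*(-339) = (-215 + (16 - 1/2*(-3)))*(-339) = (-215 + (16 + 3/2))*(-339) = (-215 + 35/2)*(-339) = -395/2*(-339) = 133905/2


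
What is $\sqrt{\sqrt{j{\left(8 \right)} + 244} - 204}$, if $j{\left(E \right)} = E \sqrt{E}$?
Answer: $\sqrt{-204 + 2 \sqrt{61 + 4 \sqrt{2}}} \approx 13.699 i$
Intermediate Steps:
$j{\left(E \right)} = E^{\frac{3}{2}}$
$\sqrt{\sqrt{j{\left(8 \right)} + 244} - 204} = \sqrt{\sqrt{8^{\frac{3}{2}} + 244} - 204} = \sqrt{\sqrt{16 \sqrt{2} + 244} - 204} = \sqrt{\sqrt{244 + 16 \sqrt{2}} - 204} = \sqrt{-204 + \sqrt{244 + 16 \sqrt{2}}}$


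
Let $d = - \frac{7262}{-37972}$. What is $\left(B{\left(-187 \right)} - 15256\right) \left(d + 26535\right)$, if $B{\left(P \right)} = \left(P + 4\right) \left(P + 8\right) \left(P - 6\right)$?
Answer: $- \frac{3192742338096337}{18986} \approx -1.6816 \cdot 10^{11}$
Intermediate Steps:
$d = \frac{3631}{18986}$ ($d = \left(-7262\right) \left(- \frac{1}{37972}\right) = \frac{3631}{18986} \approx 0.19125$)
$B{\left(P \right)} = \left(-6 + P\right) \left(4 + P\right) \left(8 + P\right)$ ($B{\left(P \right)} = \left(4 + P\right) \left(8 + P\right) \left(-6 + P\right) = \left(-6 + P\right) \left(4 + P\right) \left(8 + P\right)$)
$\left(B{\left(-187 \right)} - 15256\right) \left(d + 26535\right) = \left(\left(-192 + \left(-187\right)^{3} - -7480 + 6 \left(-187\right)^{2}\right) - 15256\right) \left(\frac{3631}{18986} + 26535\right) = \left(\left(-192 - 6539203 + 7480 + 6 \cdot 34969\right) - 15256\right) \frac{503797141}{18986} = \left(\left(-192 - 6539203 + 7480 + 209814\right) - 15256\right) \frac{503797141}{18986} = \left(-6322101 - 15256\right) \frac{503797141}{18986} = \left(-6337357\right) \frac{503797141}{18986} = - \frac{3192742338096337}{18986}$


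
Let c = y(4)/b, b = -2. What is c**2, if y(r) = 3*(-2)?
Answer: 9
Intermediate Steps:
y(r) = -6
c = 3 (c = -6/(-2) = -6*(-1/2) = 3)
c**2 = 3**2 = 9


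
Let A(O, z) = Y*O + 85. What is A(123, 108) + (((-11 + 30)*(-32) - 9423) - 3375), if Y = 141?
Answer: 4022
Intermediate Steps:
A(O, z) = 85 + 141*O (A(O, z) = 141*O + 85 = 85 + 141*O)
A(123, 108) + (((-11 + 30)*(-32) - 9423) - 3375) = (85 + 141*123) + (((-11 + 30)*(-32) - 9423) - 3375) = (85 + 17343) + ((19*(-32) - 9423) - 3375) = 17428 + ((-608 - 9423) - 3375) = 17428 + (-10031 - 3375) = 17428 - 13406 = 4022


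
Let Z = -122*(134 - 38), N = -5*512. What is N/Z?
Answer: 40/183 ≈ 0.21858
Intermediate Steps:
N = -2560
Z = -11712 (Z = -122*96 = -11712)
N/Z = -2560/(-11712) = -2560*(-1/11712) = 40/183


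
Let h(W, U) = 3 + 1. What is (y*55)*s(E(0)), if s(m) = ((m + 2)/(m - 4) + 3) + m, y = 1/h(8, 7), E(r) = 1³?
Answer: 165/4 ≈ 41.250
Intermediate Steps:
h(W, U) = 4
E(r) = 1
y = ¼ (y = 1/4 = ¼ ≈ 0.25000)
s(m) = 3 + m + (2 + m)/(-4 + m) (s(m) = ((2 + m)/(-4 + m) + 3) + m = (3 + (2 + m)/(-4 + m)) + m = 3 + m + (2 + m)/(-4 + m))
(y*55)*s(E(0)) = ((¼)*55)*((-10 + 1²)/(-4 + 1)) = 55*((-10 + 1)/(-3))/4 = 55*(-⅓*(-9))/4 = (55/4)*3 = 165/4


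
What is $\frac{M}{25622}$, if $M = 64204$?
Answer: $\frac{32102}{12811} \approx 2.5058$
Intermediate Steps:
$\frac{M}{25622} = \frac{64204}{25622} = 64204 \cdot \frac{1}{25622} = \frac{32102}{12811}$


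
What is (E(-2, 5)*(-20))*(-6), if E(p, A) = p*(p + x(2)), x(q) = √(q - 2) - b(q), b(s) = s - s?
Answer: 480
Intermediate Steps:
b(s) = 0
x(q) = √(-2 + q) (x(q) = √(q - 2) - 1*0 = √(-2 + q) + 0 = √(-2 + q))
E(p, A) = p² (E(p, A) = p*(p + √(-2 + 2)) = p*(p + √0) = p*(p + 0) = p*p = p²)
(E(-2, 5)*(-20))*(-6) = ((-2)²*(-20))*(-6) = (4*(-20))*(-6) = -80*(-6) = 480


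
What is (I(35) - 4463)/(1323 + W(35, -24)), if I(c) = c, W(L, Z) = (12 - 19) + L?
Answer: -4428/1351 ≈ -3.2776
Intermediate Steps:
W(L, Z) = -7 + L
(I(35) - 4463)/(1323 + W(35, -24)) = (35 - 4463)/(1323 + (-7 + 35)) = -4428/(1323 + 28) = -4428/1351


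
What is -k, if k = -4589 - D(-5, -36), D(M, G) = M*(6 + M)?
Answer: 4584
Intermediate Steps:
k = -4584 (k = -4589 - (-5)*(6 - 5) = -4589 - (-5) = -4589 - 1*(-5) = -4589 + 5 = -4584)
-k = -1*(-4584) = 4584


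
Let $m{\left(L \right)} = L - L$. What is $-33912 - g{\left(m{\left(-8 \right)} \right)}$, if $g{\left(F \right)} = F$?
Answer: $-33912$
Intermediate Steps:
$m{\left(L \right)} = 0$
$-33912 - g{\left(m{\left(-8 \right)} \right)} = -33912 - 0 = -33912 + 0 = -33912$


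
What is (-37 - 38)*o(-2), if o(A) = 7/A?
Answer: 525/2 ≈ 262.50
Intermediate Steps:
(-37 - 38)*o(-2) = (-37 - 38)*(7/(-2)) = -525*(-1)/2 = -75*(-7/2) = 525/2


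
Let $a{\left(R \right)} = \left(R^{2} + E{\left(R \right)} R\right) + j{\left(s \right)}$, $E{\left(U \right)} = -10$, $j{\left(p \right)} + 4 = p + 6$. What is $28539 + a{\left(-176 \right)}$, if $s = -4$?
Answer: $61273$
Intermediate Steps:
$j{\left(p \right)} = 2 + p$ ($j{\left(p \right)} = -4 + \left(p + 6\right) = -4 + \left(6 + p\right) = 2 + p$)
$a{\left(R \right)} = -2 + R^{2} - 10 R$ ($a{\left(R \right)} = \left(R^{2} - 10 R\right) + \left(2 - 4\right) = \left(R^{2} - 10 R\right) - 2 = -2 + R^{2} - 10 R$)
$28539 + a{\left(-176 \right)} = 28539 - \left(-1758 - 30976\right) = 28539 + \left(-2 + 30976 + 1760\right) = 28539 + 32734 = 61273$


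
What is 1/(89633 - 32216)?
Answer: 1/57417 ≈ 1.7416e-5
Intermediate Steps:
1/(89633 - 32216) = 1/57417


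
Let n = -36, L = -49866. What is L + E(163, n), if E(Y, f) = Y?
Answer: -49703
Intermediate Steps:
L + E(163, n) = -49866 + 163 = -49703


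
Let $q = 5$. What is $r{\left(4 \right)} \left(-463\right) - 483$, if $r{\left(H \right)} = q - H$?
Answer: $-946$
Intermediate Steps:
$r{\left(H \right)} = 5 - H$
$r{\left(4 \right)} \left(-463\right) - 483 = \left(5 - 4\right) \left(-463\right) - 483 = 1 \left(-463\right) - 483 = -463 - 483 = -946$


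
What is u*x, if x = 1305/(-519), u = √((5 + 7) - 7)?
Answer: -435*√5/173 ≈ -5.6225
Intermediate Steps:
u = √5 (u = √(12 - 7) = √5 ≈ 2.2361)
x = -435/173 (x = 1305*(-1/519) = -435/173 ≈ -2.5145)
u*x = √5*(-435/173) = -435*√5/173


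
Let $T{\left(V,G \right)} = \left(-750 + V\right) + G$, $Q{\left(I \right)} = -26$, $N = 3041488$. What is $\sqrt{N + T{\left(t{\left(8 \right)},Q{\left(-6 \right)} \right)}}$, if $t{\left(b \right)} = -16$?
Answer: $2 \sqrt{760174} \approx 1743.8$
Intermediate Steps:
$T{\left(V,G \right)} = -750 + G + V$
$\sqrt{N + T{\left(t{\left(8 \right)},Q{\left(-6 \right)} \right)}} = \sqrt{3041488 - 792} = \sqrt{3040696} = 2 \sqrt{760174}$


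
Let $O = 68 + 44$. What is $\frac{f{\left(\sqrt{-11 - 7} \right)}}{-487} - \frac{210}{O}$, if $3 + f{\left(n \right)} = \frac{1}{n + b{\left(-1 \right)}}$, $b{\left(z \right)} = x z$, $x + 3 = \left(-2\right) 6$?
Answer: $\frac{- 21843 \sqrt{2} + 109223 i}{11688 \left(\sqrt{2} - 5 i\right)} \approx -1.869 + 3.5851 \cdot 10^{-5} i$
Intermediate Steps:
$O = 112$
$x = -15$ ($x = -3 - 12 = -15$)
$b{\left(z \right)} = - 15 z$
$f{\left(n \right)} = -3 + \frac{1}{15 + n}$ ($f{\left(n \right)} = -3 + \frac{1}{n - -15} = -3 + \frac{1}{n + 15} = -3 + \frac{1}{15 + n}$)
$\frac{f{\left(\sqrt{-11 - 7} \right)}}{-487} - \frac{210}{O} = \frac{\frac{1}{15 + \sqrt{-11 - 7}} \left(-44 - 3 \sqrt{-11 - 7}\right)}{-487} - \frac{210}{112} = \frac{-44 - 3 \sqrt{-18}}{15 + \sqrt{-18}} \left(- \frac{1}{487}\right) - \frac{15}{8} = \frac{-44 - 3 \cdot 3 i \sqrt{2}}{15 + 3 i \sqrt{2}} \left(- \frac{1}{487}\right) - \frac{15}{8} = \frac{-44 - 9 i \sqrt{2}}{15 + 3 i \sqrt{2}} \left(- \frac{1}{487}\right) - \frac{15}{8} = - \frac{-44 - 9 i \sqrt{2}}{487 \left(15 + 3 i \sqrt{2}\right)} - \frac{15}{8} = - \frac{15}{8} - \frac{-44 - 9 i \sqrt{2}}{487 \left(15 + 3 i \sqrt{2}\right)}$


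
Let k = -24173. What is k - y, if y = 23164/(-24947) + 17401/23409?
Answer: -14116544896550/583984323 ≈ -24173.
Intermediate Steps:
y = -108143329/583984323 (y = 23164*(-1/24947) + 17401*(1/23409) = -23164/24947 + 17401/23409 = -108143329/583984323 ≈ -0.18518)
k - y = -24173 - 1*(-108143329/583984323) = -24173 + 108143329/583984323 = -14116544896550/583984323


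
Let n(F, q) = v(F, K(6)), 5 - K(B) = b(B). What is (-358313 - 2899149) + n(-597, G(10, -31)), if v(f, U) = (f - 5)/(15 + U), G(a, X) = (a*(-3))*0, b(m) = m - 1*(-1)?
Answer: -42347608/13 ≈ -3.2575e+6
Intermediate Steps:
b(m) = 1 + m (b(m) = m + 1 = 1 + m)
G(a, X) = 0 (G(a, X) = -3*a*0 = 0)
K(B) = 4 - B (K(B) = 5 - (1 + B) = 5 + (-1 - B) = 4 - B)
v(f, U) = (-5 + f)/(15 + U)
n(F, q) = -5/13 + F/13 (n(F, q) = (-5 + F)/(15 + (4 - 1*6)) = (-5 + F)/(15 + (4 - 6)) = (-5 + F)/(15 - 2) = (-5 + F)/13 = -5/13 + F/13)
(-358313 - 2899149) + n(-597, G(10, -31)) = (-358313 - 2899149) + (-5/13 + (1/13)*(-597)) = -3257462 + (-5/13 - 597/13) = -3257462 - 602/13 = -42347608/13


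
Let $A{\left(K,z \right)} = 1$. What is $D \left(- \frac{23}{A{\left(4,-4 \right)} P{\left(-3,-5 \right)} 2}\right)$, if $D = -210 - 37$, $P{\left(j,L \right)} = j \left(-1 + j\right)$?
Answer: $\frac{5681}{24} \approx 236.71$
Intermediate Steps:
$D = -247$ ($D = -210 - 37 = -247$)
$D \left(- \frac{23}{A{\left(4,-4 \right)} P{\left(-3,-5 \right)} 2}\right) = - 247 \left(- \frac{23}{1 \left(- 3 \left(-1 - 3\right)\right) 2}\right) = - 247 \left(- \frac{23}{1 \left(\left(-3\right) \left(-4\right)\right) 2}\right) = - 247 \left(- \frac{23}{1 \cdot 12 \cdot 2}\right) = - 247 \left(- \frac{23}{12 \cdot 2}\right) = - 247 \left(- \frac{23}{24}\right) = - 247 \left(\left(-23\right) \frac{1}{24}\right) = \left(-247\right) \left(- \frac{23}{24}\right) = \frac{5681}{24}$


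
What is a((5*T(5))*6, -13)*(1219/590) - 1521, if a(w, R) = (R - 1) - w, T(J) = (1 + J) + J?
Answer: -658363/295 ≈ -2231.7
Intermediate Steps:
T(J) = 1 + 2*J
a(w, R) = -1 + R - w (a(w, R) = (-1 + R) - w = -1 + R - w)
a((5*T(5))*6, -13)*(1219/590) - 1521 = (-1 - 13 - 5*(1 + 2*5)*6)*(1219/590) - 1521 = (-1 - 13 - 5*(1 + 10)*6)*(1219*(1/590)) - 1521 = (-1 - 13 - 5*11*6)*(1219/590) - 1521 = (-1 - 13 - 55*6)*(1219/590) - 1521 = (-1 - 13 - 1*330)*(1219/590) - 1521 = (-1 - 13 - 330)*(1219/590) - 1521 = -344*1219/590 - 1521 = -209668/295 - 1521 = -658363/295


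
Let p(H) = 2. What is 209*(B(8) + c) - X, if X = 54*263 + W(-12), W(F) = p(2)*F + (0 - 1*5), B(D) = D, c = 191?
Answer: 27418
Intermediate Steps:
W(F) = -5 + 2*F (W(F) = 2*F + (0 - 1*5) = 2*F + (0 - 5) = 2*F - 5 = -5 + 2*F)
X = 14173 (X = 54*263 + (-5 + 2*(-12)) = 14202 + (-5 - 24) = 14202 - 29 = 14173)
209*(B(8) + c) - X = 209*(8 + 191) - 1*14173 = 209*199 - 14173 = 41591 - 14173 = 27418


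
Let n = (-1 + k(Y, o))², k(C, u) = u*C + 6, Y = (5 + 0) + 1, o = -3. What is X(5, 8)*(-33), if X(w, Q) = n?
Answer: -5577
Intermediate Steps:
Y = 6 (Y = 5 + 1 = 6)
k(C, u) = 6 + C*u (k(C, u) = C*u + 6 = 6 + C*u)
n = 169 (n = (-1 + (6 + 6*(-3)))² = (-1 + (6 - 18))² = (-1 - 12)² = (-13)² = 169)
X(w, Q) = 169
X(5, 8)*(-33) = 169*(-33) = -5577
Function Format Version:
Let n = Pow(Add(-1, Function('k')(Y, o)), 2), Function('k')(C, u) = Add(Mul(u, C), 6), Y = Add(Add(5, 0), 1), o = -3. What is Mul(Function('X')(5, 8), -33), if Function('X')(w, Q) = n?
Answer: -5577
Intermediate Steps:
Y = 6 (Y = Add(5, 1) = 6)
Function('k')(C, u) = Add(6, Mul(C, u)) (Function('k')(C, u) = Add(Mul(C, u), 6) = Add(6, Mul(C, u)))
n = 169 (n = Pow(Add(-1, Add(6, Mul(6, -3))), 2) = Pow(Add(-1, Add(6, -18)), 2) = Pow(Add(-1, -12), 2) = Pow(-13, 2) = 169)
Function('X')(w, Q) = 169
Mul(Function('X')(5, 8), -33) = Mul(169, -33) = -5577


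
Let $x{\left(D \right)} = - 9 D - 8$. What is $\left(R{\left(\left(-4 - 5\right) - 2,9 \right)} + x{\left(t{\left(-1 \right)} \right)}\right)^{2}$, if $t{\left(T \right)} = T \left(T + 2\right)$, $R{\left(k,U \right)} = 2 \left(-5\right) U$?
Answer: $7921$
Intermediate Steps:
$R{\left(k,U \right)} = - 10 U$
$t{\left(T \right)} = T \left(2 + T\right)$
$x{\left(D \right)} = -8 - 9 D$
$\left(R{\left(\left(-4 - 5\right) - 2,9 \right)} + x{\left(t{\left(-1 \right)} \right)}\right)^{2} = \left(\left(-10\right) 9 - \left(8 + 9 \left(- (2 - 1)\right)\right)\right)^{2} = \left(-90 - \left(8 + 9 \left(\left(-1\right) 1\right)\right)\right)^{2} = \left(-90 - -1\right)^{2} = \left(-90 + \left(-8 + 9\right)\right)^{2} = \left(-90 + 1\right)^{2} = \left(-89\right)^{2} = 7921$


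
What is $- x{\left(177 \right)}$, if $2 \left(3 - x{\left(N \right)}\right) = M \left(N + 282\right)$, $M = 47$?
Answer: $\frac{21567}{2} \approx 10784.0$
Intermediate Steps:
$x{\left(N \right)} = -6624 - \frac{47 N}{2}$ ($x{\left(N \right)} = 3 - \frac{47 \left(N + 282\right)}{2} = 3 - \frac{47 \left(282 + N\right)}{2} = 3 - \frac{13254 + 47 N}{2} = 3 - \left(6627 + \frac{47 N}{2}\right) = -6624 - \frac{47 N}{2}$)
$- x{\left(177 \right)} = - (-6624 - \frac{8319}{2}) = \left(-1\right) \left(- \frac{21567}{2}\right) = \frac{21567}{2}$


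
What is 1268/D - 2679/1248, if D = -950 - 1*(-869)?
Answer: -599821/33696 ≈ -17.801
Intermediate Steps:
D = -81 (D = -950 + 869 = -81)
1268/D - 2679/1248 = 1268/(-81) - 2679/1248 = 1268*(-1/81) - 2679*1/1248 = -1268/81 - 893/416 = -599821/33696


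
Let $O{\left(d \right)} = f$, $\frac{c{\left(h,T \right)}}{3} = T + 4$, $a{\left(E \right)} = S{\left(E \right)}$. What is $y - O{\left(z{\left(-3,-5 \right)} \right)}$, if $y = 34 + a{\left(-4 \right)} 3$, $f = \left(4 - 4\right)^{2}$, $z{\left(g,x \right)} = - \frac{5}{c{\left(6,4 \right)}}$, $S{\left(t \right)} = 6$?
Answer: $52$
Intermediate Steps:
$a{\left(E \right)} = 6$
$c{\left(h,T \right)} = 12 + 3 T$ ($c{\left(h,T \right)} = 3 \left(T + 4\right) = 3 \left(4 + T\right) = 12 + 3 T$)
$z{\left(g,x \right)} = - \frac{5}{24}$ ($z{\left(g,x \right)} = - \frac{5}{12 + 3 \cdot 4} = - \frac{5}{12 + 12} = - \frac{5}{24}$)
$f = 0$ ($f = 0^{2} = 0$)
$O{\left(d \right)} = 0$
$y = 52$ ($y = 34 + 6 \cdot 3 = 34 + 18 = 52$)
$y - O{\left(z{\left(-3,-5 \right)} \right)} = 52 - 0 = 52 + 0 = 52$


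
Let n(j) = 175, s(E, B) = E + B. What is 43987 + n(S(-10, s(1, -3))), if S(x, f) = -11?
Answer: 44162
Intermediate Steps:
s(E, B) = B + E
43987 + n(S(-10, s(1, -3))) = 43987 + 175 = 44162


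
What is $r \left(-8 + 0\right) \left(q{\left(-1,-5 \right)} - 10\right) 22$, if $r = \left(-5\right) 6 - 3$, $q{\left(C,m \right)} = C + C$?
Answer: $-69696$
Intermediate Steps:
$q{\left(C,m \right)} = 2 C$
$r = -33$ ($r = -30 - 3 = -33$)
$r \left(-8 + 0\right) \left(q{\left(-1,-5 \right)} - 10\right) 22 = - 33 \left(-8 + 0\right) \left(2 \left(-1\right) - 10\right) 22 = - 33 \left(- 8 \left(-2 - 10\right)\right) 22 = - 33 \left(\left(-8\right) \left(-12\right)\right) 22 = \left(-33\right) 96 \cdot 22 = \left(-3168\right) 22 = -69696$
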